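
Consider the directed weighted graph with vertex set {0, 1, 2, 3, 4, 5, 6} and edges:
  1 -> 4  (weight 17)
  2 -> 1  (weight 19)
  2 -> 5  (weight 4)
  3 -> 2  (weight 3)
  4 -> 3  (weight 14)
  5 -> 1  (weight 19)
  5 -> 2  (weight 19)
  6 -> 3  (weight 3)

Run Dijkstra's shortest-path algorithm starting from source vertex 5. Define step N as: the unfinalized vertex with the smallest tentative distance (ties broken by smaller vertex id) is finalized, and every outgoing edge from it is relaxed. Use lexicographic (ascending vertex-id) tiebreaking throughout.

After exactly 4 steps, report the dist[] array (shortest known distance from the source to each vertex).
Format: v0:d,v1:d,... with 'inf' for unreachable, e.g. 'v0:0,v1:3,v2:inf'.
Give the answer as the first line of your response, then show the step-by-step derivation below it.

v0:inf,v1:19,v2:19,v3:50,v4:36,v5:0,v6:inf

step 1: dist = v0:inf,v1:19,v2:19,v3:inf,v4:inf,v5:0,v6:inf
step 2: dist = v0:inf,v1:19,v2:19,v3:inf,v4:36,v5:0,v6:inf
step 3: dist = v0:inf,v1:19,v2:19,v3:inf,v4:36,v5:0,v6:inf
step 4: dist = v0:inf,v1:19,v2:19,v3:50,v4:36,v5:0,v6:inf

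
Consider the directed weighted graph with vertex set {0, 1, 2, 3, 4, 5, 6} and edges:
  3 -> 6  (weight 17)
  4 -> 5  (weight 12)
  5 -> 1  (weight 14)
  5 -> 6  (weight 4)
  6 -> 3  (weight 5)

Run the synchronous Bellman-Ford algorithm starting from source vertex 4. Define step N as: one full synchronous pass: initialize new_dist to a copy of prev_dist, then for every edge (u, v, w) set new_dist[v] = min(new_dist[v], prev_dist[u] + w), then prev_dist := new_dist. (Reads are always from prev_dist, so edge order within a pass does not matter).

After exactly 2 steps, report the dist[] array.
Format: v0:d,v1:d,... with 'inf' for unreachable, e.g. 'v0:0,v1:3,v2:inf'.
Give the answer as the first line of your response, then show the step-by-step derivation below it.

v0:inf,v1:26,v2:inf,v3:inf,v4:0,v5:12,v6:16

step 1: dist = v0:inf,v1:inf,v2:inf,v3:inf,v4:0,v5:12,v6:inf
step 2: dist = v0:inf,v1:26,v2:inf,v3:inf,v4:0,v5:12,v6:16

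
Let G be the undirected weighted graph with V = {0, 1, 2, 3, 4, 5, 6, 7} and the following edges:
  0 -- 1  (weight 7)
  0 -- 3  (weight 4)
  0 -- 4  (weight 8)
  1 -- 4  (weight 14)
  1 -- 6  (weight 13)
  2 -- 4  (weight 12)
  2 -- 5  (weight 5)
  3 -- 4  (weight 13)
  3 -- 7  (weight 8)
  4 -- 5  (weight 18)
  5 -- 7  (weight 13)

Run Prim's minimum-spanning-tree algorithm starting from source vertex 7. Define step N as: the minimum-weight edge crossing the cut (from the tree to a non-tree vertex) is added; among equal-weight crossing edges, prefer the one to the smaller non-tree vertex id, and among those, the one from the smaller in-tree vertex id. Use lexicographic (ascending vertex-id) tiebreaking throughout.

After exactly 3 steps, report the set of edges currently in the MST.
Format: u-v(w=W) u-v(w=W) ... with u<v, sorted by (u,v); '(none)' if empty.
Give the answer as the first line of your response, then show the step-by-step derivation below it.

0-1(w=7) 0-3(w=4) 3-7(w=8)

step 1: add edge 3-7 (w=8); MST = {3-7(w=8)}
step 2: add edge 0-3 (w=4); MST = {0-3(w=4) 3-7(w=8)}
step 3: add edge 0-1 (w=7); MST = {0-1(w=7) 0-3(w=4) 3-7(w=8)}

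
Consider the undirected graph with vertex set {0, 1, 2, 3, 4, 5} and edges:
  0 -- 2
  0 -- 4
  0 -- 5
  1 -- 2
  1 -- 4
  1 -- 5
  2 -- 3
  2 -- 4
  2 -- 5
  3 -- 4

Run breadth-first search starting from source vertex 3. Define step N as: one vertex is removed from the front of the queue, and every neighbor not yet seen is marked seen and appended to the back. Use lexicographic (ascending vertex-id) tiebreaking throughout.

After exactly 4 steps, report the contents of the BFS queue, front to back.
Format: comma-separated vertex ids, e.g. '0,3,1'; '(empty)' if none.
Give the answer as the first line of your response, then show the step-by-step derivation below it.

1,5

step 1: dequeue 3; queue=[2,4]; order=3
step 2: dequeue 2; queue=[4,0,1,5]; order=3,2
step 3: dequeue 4; queue=[0,1,5]; order=3,2,4
step 4: dequeue 0; queue=[1,5]; order=3,2,4,0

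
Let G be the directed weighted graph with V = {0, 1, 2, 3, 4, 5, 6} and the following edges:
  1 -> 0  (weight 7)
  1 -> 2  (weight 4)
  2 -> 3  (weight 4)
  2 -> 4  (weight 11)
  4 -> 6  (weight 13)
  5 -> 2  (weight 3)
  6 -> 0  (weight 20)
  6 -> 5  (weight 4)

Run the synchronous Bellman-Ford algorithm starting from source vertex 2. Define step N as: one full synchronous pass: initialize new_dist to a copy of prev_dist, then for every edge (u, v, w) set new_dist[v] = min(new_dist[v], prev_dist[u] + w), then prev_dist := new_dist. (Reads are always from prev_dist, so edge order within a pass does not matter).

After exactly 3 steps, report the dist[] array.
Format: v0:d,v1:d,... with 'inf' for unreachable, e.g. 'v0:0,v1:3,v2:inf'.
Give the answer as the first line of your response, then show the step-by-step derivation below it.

v0:44,v1:inf,v2:0,v3:4,v4:11,v5:28,v6:24

step 1: dist = v0:inf,v1:inf,v2:0,v3:4,v4:11,v5:inf,v6:inf
step 2: dist = v0:inf,v1:inf,v2:0,v3:4,v4:11,v5:inf,v6:24
step 3: dist = v0:44,v1:inf,v2:0,v3:4,v4:11,v5:28,v6:24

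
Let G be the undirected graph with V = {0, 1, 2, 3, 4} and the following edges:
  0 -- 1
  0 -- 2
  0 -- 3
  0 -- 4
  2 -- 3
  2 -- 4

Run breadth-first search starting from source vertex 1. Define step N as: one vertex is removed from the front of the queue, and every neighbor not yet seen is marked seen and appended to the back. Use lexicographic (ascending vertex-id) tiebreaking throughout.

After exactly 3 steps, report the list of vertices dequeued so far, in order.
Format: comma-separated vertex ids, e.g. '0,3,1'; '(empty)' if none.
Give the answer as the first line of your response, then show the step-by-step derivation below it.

1,0,2

step 1: dequeue 1; queue=[0]; order=1
step 2: dequeue 0; queue=[2,3,4]; order=1,0
step 3: dequeue 2; queue=[3,4]; order=1,0,2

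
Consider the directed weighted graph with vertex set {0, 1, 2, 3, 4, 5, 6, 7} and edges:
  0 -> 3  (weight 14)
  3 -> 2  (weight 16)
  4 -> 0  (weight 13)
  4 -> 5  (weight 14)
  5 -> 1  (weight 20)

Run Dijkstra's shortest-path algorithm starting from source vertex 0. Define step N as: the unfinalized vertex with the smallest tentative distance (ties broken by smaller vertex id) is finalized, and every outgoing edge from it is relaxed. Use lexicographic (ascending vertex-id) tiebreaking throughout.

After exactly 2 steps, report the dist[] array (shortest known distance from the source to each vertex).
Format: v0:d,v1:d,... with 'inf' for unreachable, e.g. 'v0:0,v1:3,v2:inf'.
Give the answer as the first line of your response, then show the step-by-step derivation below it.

v0:0,v1:inf,v2:30,v3:14,v4:inf,v5:inf,v6:inf,v7:inf

step 1: dist = v0:0,v1:inf,v2:inf,v3:14,v4:inf,v5:inf,v6:inf,v7:inf
step 2: dist = v0:0,v1:inf,v2:30,v3:14,v4:inf,v5:inf,v6:inf,v7:inf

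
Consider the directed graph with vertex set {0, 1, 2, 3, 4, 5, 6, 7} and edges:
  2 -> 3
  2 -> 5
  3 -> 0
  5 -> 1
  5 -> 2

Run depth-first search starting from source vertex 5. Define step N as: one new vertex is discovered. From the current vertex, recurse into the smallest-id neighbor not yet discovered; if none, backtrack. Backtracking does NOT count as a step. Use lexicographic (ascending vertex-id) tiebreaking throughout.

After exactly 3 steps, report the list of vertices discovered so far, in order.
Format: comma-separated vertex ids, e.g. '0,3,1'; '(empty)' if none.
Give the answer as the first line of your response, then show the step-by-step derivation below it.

5,1,2

step 1: discover 5; path=5; order=5
step 2: discover 1; path=5>1; order=5,1
step 3: discover 2; path=5>2; order=5,1,2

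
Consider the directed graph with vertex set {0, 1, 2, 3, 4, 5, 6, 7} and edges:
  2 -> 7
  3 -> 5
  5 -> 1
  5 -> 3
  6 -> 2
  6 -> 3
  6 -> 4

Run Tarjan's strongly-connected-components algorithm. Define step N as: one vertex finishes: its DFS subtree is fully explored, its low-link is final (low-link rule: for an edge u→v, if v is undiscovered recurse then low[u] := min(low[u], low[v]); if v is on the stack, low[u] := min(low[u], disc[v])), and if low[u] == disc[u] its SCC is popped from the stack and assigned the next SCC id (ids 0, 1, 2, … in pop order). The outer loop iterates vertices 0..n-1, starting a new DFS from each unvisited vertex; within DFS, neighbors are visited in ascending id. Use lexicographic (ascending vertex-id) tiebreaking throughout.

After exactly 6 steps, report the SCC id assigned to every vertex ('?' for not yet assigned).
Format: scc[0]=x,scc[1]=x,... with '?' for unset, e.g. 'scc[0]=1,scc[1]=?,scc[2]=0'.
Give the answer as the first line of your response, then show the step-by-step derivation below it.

scc[0]=0,scc[1]=1,scc[2]=3,scc[3]=4,scc[4]=?,scc[5]=4,scc[6]=?,scc[7]=2

step 1: low=(low[0]=0,low[1]=?,low[2]=?,low[3]=?,low[4]=?,low[5]=?,low[6]=?,low[7]=?); scc=(scc[0]=0,scc[1]=?,scc[2]=?,scc[3]=?,scc[4]=?,scc[5]=?,scc[6]=?,scc[7]=?)
step 2: low=(low[0]=0,low[1]=1,low[2]=?,low[3]=?,low[4]=?,low[5]=?,low[6]=?,low[7]=?); scc=(scc[0]=0,scc[1]=1,scc[2]=?,scc[3]=?,scc[4]=?,scc[5]=?,scc[6]=?,scc[7]=?)
step 3: low=(low[0]=0,low[1]=1,low[2]=2,low[3]=?,low[4]=?,low[5]=?,low[6]=?,low[7]=3); scc=(scc[0]=0,scc[1]=1,scc[2]=?,scc[3]=?,scc[4]=?,scc[5]=?,scc[6]=?,scc[7]=2)
step 4: low=(low[0]=0,low[1]=1,low[2]=2,low[3]=?,low[4]=?,low[5]=?,low[6]=?,low[7]=3); scc=(scc[0]=0,scc[1]=1,scc[2]=3,scc[3]=?,scc[4]=?,scc[5]=?,scc[6]=?,scc[7]=2)
step 5: low=(low[0]=0,low[1]=1,low[2]=2,low[3]=4,low[4]=?,low[5]=4,low[6]=?,low[7]=3); scc=(scc[0]=0,scc[1]=1,scc[2]=3,scc[3]=?,scc[4]=?,scc[5]=?,scc[6]=?,scc[7]=2)
step 6: low=(low[0]=0,low[1]=1,low[2]=2,low[3]=4,low[4]=?,low[5]=4,low[6]=?,low[7]=3); scc=(scc[0]=0,scc[1]=1,scc[2]=3,scc[3]=4,scc[4]=?,scc[5]=4,scc[6]=?,scc[7]=2)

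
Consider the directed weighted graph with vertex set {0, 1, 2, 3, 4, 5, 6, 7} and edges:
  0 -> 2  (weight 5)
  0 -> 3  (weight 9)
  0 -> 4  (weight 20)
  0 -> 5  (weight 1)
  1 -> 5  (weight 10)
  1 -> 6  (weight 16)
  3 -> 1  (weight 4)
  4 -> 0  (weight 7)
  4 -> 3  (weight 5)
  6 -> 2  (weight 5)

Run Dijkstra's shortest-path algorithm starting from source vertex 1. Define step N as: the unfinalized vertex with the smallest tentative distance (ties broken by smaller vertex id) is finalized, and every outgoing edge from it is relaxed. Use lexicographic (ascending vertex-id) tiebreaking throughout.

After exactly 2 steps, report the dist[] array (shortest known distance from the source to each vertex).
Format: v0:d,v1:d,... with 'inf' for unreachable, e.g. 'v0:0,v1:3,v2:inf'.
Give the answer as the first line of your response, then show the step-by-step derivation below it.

v0:inf,v1:0,v2:inf,v3:inf,v4:inf,v5:10,v6:16,v7:inf

step 1: dist = v0:inf,v1:0,v2:inf,v3:inf,v4:inf,v5:10,v6:16,v7:inf
step 2: dist = v0:inf,v1:0,v2:inf,v3:inf,v4:inf,v5:10,v6:16,v7:inf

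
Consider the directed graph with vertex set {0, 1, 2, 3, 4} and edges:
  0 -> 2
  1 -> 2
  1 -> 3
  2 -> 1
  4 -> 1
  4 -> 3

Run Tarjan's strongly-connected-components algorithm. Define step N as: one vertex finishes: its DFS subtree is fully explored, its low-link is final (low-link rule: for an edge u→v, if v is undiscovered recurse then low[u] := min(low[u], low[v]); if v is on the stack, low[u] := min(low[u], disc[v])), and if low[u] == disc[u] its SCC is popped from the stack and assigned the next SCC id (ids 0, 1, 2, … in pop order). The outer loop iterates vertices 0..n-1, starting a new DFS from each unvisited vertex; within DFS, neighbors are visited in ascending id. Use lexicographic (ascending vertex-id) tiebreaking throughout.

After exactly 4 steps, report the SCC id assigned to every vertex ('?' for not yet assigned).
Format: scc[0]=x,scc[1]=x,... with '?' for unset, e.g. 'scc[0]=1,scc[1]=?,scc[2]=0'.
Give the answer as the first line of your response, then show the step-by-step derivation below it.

scc[0]=2,scc[1]=1,scc[2]=1,scc[3]=0,scc[4]=?

step 1: low=(low[0]=0,low[1]=1,low[2]=1,low[3]=3,low[4]=?); scc=(scc[0]=?,scc[1]=?,scc[2]=?,scc[3]=0,scc[4]=?)
step 2: low=(low[0]=0,low[1]=1,low[2]=1,low[3]=3,low[4]=?); scc=(scc[0]=?,scc[1]=?,scc[2]=?,scc[3]=0,scc[4]=?)
step 3: low=(low[0]=0,low[1]=1,low[2]=1,low[3]=3,low[4]=?); scc=(scc[0]=?,scc[1]=1,scc[2]=1,scc[3]=0,scc[4]=?)
step 4: low=(low[0]=0,low[1]=1,low[2]=1,low[3]=3,low[4]=?); scc=(scc[0]=2,scc[1]=1,scc[2]=1,scc[3]=0,scc[4]=?)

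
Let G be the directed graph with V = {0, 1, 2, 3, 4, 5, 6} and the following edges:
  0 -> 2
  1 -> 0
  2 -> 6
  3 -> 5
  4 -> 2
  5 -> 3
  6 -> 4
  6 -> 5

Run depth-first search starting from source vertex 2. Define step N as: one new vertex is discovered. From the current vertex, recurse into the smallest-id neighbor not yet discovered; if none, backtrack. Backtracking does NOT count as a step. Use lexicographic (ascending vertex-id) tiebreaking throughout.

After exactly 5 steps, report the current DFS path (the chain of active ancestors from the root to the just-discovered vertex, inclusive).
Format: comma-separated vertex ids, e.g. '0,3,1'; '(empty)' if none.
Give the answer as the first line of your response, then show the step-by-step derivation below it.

2,6,5,3

step 1: discover 2; path=2; order=2
step 2: discover 6; path=2>6; order=2,6
step 3: discover 4; path=2>6>4; order=2,6,4
step 4: discover 5; path=2>6>5; order=2,6,4,5
step 5: discover 3; path=2>6>5>3; order=2,6,4,5,3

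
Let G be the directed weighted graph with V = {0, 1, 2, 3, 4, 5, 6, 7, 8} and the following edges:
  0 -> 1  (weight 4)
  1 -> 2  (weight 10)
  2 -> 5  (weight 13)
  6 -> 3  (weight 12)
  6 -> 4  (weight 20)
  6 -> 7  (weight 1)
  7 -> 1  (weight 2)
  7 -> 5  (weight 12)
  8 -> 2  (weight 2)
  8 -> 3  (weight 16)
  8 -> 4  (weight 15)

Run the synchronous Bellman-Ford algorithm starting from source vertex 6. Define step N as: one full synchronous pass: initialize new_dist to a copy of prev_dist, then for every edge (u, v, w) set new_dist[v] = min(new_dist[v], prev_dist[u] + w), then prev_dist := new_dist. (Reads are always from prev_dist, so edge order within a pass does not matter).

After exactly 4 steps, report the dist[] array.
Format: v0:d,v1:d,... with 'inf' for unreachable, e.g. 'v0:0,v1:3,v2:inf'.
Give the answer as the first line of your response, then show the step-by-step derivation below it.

v0:inf,v1:3,v2:13,v3:12,v4:20,v5:13,v6:0,v7:1,v8:inf

step 1: dist = v0:inf,v1:inf,v2:inf,v3:12,v4:20,v5:inf,v6:0,v7:1,v8:inf
step 2: dist = v0:inf,v1:3,v2:inf,v3:12,v4:20,v5:13,v6:0,v7:1,v8:inf
step 3: dist = v0:inf,v1:3,v2:13,v3:12,v4:20,v5:13,v6:0,v7:1,v8:inf
step 4: dist = v0:inf,v1:3,v2:13,v3:12,v4:20,v5:13,v6:0,v7:1,v8:inf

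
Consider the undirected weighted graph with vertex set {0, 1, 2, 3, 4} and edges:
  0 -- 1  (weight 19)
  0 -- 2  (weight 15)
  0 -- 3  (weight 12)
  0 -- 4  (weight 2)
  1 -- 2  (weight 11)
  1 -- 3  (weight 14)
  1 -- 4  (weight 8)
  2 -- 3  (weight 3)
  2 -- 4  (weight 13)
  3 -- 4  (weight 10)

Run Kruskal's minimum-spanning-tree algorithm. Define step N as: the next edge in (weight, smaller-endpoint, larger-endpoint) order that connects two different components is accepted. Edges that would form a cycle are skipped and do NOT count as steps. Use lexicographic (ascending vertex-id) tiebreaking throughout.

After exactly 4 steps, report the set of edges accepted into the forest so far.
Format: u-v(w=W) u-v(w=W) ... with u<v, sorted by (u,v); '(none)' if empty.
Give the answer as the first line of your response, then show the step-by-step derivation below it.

0-4(w=2) 1-4(w=8) 2-3(w=3) 3-4(w=10)

step 1: add edge 0-4 (w=2); MST = {0-4(w=2)}
step 2: add edge 2-3 (w=3); MST = {0-4(w=2) 2-3(w=3)}
step 3: add edge 1-4 (w=8); MST = {0-4(w=2) 1-4(w=8) 2-3(w=3)}
step 4: add edge 3-4 (w=10); MST = {0-4(w=2) 1-4(w=8) 2-3(w=3) 3-4(w=10)}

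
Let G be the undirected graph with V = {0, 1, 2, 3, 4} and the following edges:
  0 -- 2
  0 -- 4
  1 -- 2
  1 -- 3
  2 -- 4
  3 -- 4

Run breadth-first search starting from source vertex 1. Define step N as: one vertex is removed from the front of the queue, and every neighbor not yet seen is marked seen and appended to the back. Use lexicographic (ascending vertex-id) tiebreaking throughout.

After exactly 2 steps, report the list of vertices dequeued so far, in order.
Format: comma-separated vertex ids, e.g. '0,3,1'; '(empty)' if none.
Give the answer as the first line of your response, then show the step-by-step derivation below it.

1,2

step 1: dequeue 1; queue=[2,3]; order=1
step 2: dequeue 2; queue=[3,0,4]; order=1,2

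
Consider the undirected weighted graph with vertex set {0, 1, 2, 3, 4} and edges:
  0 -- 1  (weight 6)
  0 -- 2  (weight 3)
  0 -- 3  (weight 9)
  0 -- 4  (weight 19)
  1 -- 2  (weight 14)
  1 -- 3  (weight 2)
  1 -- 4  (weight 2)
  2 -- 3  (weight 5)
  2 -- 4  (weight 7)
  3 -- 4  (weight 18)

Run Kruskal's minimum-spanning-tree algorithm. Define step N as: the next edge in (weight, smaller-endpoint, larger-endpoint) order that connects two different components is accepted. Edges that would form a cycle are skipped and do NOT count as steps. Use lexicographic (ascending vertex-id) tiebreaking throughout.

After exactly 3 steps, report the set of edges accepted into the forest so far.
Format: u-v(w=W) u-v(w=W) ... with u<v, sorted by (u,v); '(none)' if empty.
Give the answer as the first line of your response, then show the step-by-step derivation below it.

0-2(w=3) 1-3(w=2) 1-4(w=2)

step 1: add edge 1-3 (w=2); MST = {1-3(w=2)}
step 2: add edge 1-4 (w=2); MST = {1-3(w=2) 1-4(w=2)}
step 3: add edge 0-2 (w=3); MST = {0-2(w=3) 1-3(w=2) 1-4(w=2)}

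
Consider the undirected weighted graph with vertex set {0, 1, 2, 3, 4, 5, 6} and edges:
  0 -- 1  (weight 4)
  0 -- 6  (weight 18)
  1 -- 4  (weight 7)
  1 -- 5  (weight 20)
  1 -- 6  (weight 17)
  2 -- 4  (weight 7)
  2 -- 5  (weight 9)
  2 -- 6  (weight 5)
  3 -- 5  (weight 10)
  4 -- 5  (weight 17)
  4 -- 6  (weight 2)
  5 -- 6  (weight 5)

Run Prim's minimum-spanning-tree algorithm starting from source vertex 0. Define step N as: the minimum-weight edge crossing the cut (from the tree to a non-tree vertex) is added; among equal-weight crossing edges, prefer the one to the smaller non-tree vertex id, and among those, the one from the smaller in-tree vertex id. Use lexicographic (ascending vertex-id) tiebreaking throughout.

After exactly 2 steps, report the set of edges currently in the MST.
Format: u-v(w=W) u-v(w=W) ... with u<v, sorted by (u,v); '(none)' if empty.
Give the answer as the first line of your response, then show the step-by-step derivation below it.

0-1(w=4) 1-4(w=7)

step 1: add edge 0-1 (w=4); MST = {0-1(w=4)}
step 2: add edge 1-4 (w=7); MST = {0-1(w=4) 1-4(w=7)}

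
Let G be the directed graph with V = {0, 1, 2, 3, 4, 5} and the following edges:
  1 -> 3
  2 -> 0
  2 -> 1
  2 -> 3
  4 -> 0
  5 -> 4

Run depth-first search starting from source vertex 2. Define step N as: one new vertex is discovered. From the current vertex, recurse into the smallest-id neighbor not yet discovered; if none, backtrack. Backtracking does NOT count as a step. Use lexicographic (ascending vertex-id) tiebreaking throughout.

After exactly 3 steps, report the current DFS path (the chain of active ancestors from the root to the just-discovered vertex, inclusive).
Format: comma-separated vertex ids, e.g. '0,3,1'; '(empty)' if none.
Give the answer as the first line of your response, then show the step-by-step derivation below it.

2,1

step 1: discover 2; path=2; order=2
step 2: discover 0; path=2>0; order=2,0
step 3: discover 1; path=2>1; order=2,0,1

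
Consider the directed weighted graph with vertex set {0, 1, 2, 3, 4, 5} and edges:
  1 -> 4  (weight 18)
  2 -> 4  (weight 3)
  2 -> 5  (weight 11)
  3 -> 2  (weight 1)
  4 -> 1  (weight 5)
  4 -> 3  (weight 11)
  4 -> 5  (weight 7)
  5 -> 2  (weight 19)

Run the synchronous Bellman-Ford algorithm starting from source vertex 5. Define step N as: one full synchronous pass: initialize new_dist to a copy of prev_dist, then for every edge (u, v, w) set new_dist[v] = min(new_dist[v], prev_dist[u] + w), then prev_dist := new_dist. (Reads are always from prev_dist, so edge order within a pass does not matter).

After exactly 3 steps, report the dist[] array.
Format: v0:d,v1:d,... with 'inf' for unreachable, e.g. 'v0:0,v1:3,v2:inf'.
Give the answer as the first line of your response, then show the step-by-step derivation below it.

v0:inf,v1:27,v2:19,v3:33,v4:22,v5:0

step 1: dist = v0:inf,v1:inf,v2:19,v3:inf,v4:inf,v5:0
step 2: dist = v0:inf,v1:inf,v2:19,v3:inf,v4:22,v5:0
step 3: dist = v0:inf,v1:27,v2:19,v3:33,v4:22,v5:0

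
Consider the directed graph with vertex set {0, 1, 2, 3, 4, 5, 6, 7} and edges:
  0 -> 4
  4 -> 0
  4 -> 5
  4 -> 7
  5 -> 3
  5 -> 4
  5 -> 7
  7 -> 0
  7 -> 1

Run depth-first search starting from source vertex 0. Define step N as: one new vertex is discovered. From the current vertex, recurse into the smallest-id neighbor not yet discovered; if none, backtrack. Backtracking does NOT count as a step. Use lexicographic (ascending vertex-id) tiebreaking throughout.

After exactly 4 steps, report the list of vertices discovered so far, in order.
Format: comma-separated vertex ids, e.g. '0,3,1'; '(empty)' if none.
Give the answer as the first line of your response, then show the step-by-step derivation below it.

0,4,5,3

step 1: discover 0; path=0; order=0
step 2: discover 4; path=0>4; order=0,4
step 3: discover 5; path=0>4>5; order=0,4,5
step 4: discover 3; path=0>4>5>3; order=0,4,5,3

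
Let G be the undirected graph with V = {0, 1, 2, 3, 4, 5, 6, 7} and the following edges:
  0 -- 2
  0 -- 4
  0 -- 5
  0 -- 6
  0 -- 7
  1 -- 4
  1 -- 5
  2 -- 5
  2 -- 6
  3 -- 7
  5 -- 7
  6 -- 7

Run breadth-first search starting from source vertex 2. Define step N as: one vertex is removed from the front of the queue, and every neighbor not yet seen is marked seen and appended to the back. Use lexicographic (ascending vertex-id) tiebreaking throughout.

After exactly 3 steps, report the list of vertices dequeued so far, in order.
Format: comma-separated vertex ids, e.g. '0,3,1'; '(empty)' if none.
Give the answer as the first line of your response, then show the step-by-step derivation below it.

2,0,5

step 1: dequeue 2; queue=[0,5,6]; order=2
step 2: dequeue 0; queue=[5,6,4,7]; order=2,0
step 3: dequeue 5; queue=[6,4,7,1]; order=2,0,5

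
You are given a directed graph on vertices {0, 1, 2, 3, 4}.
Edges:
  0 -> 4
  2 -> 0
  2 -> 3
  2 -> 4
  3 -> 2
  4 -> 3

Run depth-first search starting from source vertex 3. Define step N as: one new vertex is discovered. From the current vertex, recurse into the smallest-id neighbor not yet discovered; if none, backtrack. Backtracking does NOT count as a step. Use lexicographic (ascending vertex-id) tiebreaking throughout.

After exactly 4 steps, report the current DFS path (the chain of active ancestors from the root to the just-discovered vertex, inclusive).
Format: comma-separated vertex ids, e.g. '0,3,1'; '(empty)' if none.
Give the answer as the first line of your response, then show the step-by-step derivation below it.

3,2,0,4

step 1: discover 3; path=3; order=3
step 2: discover 2; path=3>2; order=3,2
step 3: discover 0; path=3>2>0; order=3,2,0
step 4: discover 4; path=3>2>0>4; order=3,2,0,4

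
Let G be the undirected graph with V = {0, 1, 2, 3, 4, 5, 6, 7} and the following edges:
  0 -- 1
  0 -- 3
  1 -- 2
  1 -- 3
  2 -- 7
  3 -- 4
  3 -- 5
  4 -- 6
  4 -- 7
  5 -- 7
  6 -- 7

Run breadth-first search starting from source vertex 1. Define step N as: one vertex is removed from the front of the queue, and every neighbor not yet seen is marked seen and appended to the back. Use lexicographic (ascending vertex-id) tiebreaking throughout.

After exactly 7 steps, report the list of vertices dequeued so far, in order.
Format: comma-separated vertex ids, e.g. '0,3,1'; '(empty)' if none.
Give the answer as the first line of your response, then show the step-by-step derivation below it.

1,0,2,3,7,4,5

step 1: dequeue 1; queue=[0,2,3]; order=1
step 2: dequeue 0; queue=[2,3]; order=1,0
step 3: dequeue 2; queue=[3,7]; order=1,0,2
step 4: dequeue 3; queue=[7,4,5]; order=1,0,2,3
step 5: dequeue 7; queue=[4,5,6]; order=1,0,2,3,7
step 6: dequeue 4; queue=[5,6]; order=1,0,2,3,7,4
step 7: dequeue 5; queue=[6]; order=1,0,2,3,7,4,5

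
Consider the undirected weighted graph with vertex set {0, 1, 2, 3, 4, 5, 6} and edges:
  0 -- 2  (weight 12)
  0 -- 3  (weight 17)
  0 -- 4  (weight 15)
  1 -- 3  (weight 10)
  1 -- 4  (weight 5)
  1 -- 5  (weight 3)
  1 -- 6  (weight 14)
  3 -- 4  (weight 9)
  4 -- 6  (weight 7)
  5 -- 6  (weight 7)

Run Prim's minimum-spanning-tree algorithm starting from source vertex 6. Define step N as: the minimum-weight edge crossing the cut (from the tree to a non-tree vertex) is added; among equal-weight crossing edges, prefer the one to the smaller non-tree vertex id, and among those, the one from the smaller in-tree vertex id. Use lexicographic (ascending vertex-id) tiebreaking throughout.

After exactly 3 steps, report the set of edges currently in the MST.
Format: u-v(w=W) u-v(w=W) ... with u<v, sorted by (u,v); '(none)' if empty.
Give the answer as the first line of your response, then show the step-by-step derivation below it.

1-4(w=5) 1-5(w=3) 4-6(w=7)

step 1: add edge 4-6 (w=7); MST = {4-6(w=7)}
step 2: add edge 1-4 (w=5); MST = {1-4(w=5) 4-6(w=7)}
step 3: add edge 1-5 (w=3); MST = {1-4(w=5) 1-5(w=3) 4-6(w=7)}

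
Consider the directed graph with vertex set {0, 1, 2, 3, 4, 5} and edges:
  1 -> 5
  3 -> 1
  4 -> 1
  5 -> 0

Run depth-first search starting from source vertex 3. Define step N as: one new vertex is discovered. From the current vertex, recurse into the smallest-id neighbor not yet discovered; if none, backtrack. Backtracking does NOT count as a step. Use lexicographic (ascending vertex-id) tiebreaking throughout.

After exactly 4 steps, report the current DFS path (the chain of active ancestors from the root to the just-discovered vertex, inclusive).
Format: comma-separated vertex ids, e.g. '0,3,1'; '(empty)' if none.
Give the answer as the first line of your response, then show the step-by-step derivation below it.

3,1,5,0

step 1: discover 3; path=3; order=3
step 2: discover 1; path=3>1; order=3,1
step 3: discover 5; path=3>1>5; order=3,1,5
step 4: discover 0; path=3>1>5>0; order=3,1,5,0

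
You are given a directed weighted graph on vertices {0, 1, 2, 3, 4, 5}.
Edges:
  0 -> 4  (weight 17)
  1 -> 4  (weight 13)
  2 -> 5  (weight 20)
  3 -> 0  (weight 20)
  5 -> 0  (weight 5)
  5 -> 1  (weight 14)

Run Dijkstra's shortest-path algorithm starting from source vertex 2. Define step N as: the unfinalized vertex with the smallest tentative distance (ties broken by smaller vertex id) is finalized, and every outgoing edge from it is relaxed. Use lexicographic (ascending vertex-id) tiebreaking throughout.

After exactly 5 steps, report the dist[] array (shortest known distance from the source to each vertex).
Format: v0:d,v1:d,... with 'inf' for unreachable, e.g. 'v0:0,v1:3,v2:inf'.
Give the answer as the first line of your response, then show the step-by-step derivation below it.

v0:25,v1:34,v2:0,v3:inf,v4:42,v5:20

step 1: dist = v0:inf,v1:inf,v2:0,v3:inf,v4:inf,v5:20
step 2: dist = v0:25,v1:34,v2:0,v3:inf,v4:inf,v5:20
step 3: dist = v0:25,v1:34,v2:0,v3:inf,v4:42,v5:20
step 4: dist = v0:25,v1:34,v2:0,v3:inf,v4:42,v5:20
step 5: dist = v0:25,v1:34,v2:0,v3:inf,v4:42,v5:20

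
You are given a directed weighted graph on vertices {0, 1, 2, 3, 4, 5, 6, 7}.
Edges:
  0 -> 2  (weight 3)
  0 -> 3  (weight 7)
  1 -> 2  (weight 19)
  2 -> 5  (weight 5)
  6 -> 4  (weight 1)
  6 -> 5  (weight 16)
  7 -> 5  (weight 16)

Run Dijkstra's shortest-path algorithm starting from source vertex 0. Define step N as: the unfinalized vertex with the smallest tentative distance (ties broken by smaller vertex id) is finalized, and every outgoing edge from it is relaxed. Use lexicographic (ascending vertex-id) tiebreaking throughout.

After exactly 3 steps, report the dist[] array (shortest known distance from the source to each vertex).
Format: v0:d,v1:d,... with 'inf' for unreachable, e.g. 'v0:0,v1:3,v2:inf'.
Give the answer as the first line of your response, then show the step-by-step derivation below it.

v0:0,v1:inf,v2:3,v3:7,v4:inf,v5:8,v6:inf,v7:inf

step 1: dist = v0:0,v1:inf,v2:3,v3:7,v4:inf,v5:inf,v6:inf,v7:inf
step 2: dist = v0:0,v1:inf,v2:3,v3:7,v4:inf,v5:8,v6:inf,v7:inf
step 3: dist = v0:0,v1:inf,v2:3,v3:7,v4:inf,v5:8,v6:inf,v7:inf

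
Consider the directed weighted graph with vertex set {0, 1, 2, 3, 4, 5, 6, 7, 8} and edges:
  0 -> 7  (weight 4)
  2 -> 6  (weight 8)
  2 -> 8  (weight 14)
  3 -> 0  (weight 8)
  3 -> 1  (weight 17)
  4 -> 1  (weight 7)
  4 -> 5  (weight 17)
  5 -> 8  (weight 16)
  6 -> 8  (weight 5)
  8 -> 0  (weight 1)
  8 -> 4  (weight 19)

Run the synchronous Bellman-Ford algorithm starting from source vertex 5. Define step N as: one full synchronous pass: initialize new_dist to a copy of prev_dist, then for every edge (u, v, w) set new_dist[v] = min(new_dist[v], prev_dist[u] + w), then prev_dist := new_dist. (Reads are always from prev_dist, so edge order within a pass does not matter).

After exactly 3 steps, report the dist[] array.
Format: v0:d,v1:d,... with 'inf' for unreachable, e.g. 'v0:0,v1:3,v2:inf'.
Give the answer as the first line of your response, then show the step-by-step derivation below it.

v0:17,v1:42,v2:inf,v3:inf,v4:35,v5:0,v6:inf,v7:21,v8:16

step 1: dist = v0:inf,v1:inf,v2:inf,v3:inf,v4:inf,v5:0,v6:inf,v7:inf,v8:16
step 2: dist = v0:17,v1:inf,v2:inf,v3:inf,v4:35,v5:0,v6:inf,v7:inf,v8:16
step 3: dist = v0:17,v1:42,v2:inf,v3:inf,v4:35,v5:0,v6:inf,v7:21,v8:16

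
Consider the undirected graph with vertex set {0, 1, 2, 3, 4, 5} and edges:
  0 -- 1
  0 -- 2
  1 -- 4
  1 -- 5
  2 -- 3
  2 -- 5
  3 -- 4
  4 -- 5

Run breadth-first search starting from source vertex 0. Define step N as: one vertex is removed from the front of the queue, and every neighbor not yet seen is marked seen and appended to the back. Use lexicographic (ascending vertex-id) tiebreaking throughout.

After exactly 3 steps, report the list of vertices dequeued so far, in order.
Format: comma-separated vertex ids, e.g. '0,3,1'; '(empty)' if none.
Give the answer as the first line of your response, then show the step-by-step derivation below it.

0,1,2

step 1: dequeue 0; queue=[1,2]; order=0
step 2: dequeue 1; queue=[2,4,5]; order=0,1
step 3: dequeue 2; queue=[4,5,3]; order=0,1,2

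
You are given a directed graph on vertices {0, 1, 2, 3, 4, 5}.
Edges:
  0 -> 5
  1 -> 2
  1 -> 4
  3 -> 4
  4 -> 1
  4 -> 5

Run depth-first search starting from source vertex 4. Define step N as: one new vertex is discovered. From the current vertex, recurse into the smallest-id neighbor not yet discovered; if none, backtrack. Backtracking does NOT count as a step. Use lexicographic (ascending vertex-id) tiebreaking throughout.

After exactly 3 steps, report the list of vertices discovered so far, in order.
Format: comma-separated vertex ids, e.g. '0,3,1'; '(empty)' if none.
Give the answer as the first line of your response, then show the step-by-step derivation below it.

4,1,2

step 1: discover 4; path=4; order=4
step 2: discover 1; path=4>1; order=4,1
step 3: discover 2; path=4>1>2; order=4,1,2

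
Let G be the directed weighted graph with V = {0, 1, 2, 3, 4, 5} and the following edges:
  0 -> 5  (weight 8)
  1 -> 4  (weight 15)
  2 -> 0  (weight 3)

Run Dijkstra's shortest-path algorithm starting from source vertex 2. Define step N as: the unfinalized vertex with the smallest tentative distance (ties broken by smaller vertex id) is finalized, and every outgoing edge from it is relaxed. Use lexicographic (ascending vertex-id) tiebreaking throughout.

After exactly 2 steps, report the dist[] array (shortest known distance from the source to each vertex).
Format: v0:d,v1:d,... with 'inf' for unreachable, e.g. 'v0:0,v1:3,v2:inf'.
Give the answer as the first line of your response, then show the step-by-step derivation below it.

v0:3,v1:inf,v2:0,v3:inf,v4:inf,v5:11

step 1: dist = v0:3,v1:inf,v2:0,v3:inf,v4:inf,v5:inf
step 2: dist = v0:3,v1:inf,v2:0,v3:inf,v4:inf,v5:11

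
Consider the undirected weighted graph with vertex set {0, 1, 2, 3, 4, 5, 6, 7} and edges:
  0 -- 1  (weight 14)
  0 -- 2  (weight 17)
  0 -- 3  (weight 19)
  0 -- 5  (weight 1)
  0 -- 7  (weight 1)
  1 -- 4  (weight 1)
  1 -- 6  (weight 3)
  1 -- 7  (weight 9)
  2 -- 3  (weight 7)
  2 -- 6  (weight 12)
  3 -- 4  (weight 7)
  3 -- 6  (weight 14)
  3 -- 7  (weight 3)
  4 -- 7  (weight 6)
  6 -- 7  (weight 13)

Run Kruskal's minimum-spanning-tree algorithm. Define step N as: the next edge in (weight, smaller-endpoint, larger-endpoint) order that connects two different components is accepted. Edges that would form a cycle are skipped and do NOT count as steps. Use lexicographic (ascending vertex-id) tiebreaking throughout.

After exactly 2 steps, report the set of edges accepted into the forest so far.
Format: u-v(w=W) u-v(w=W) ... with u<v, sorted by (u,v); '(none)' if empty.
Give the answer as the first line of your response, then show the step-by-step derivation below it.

0-5(w=1) 0-7(w=1)

step 1: add edge 0-5 (w=1); MST = {0-5(w=1)}
step 2: add edge 0-7 (w=1); MST = {0-5(w=1) 0-7(w=1)}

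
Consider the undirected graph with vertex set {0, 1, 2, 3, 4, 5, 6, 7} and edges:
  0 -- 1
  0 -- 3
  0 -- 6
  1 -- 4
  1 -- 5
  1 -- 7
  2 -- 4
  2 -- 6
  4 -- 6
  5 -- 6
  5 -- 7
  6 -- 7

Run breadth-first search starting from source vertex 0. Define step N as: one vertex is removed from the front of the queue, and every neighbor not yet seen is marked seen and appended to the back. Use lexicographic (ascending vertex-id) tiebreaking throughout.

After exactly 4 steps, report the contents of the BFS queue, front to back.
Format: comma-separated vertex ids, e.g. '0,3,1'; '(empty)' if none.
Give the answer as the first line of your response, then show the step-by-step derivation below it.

4,5,7,2

step 1: dequeue 0; queue=[1,3,6]; order=0
step 2: dequeue 1; queue=[3,6,4,5,7]; order=0,1
step 3: dequeue 3; queue=[6,4,5,7]; order=0,1,3
step 4: dequeue 6; queue=[4,5,7,2]; order=0,1,3,6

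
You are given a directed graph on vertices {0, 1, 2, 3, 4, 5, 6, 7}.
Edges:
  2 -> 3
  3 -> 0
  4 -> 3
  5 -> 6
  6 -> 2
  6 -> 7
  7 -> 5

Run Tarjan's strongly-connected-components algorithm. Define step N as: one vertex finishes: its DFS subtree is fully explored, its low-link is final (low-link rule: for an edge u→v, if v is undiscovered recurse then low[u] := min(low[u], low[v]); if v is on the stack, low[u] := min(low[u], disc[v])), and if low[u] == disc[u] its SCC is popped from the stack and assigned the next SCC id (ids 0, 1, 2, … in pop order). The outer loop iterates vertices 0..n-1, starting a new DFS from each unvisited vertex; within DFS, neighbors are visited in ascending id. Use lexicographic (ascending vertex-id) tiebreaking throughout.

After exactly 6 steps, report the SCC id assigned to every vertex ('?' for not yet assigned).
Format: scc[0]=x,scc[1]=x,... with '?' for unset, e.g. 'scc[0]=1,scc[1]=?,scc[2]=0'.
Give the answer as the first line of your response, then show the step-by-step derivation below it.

scc[0]=0,scc[1]=1,scc[2]=3,scc[3]=2,scc[4]=4,scc[5]=?,scc[6]=?,scc[7]=?

step 1: low=(low[0]=0,low[1]=?,low[2]=?,low[3]=?,low[4]=?,low[5]=?,low[6]=?,low[7]=?); scc=(scc[0]=0,scc[1]=?,scc[2]=?,scc[3]=?,scc[4]=?,scc[5]=?,scc[6]=?,scc[7]=?)
step 2: low=(low[0]=0,low[1]=1,low[2]=?,low[3]=?,low[4]=?,low[5]=?,low[6]=?,low[7]=?); scc=(scc[0]=0,scc[1]=1,scc[2]=?,scc[3]=?,scc[4]=?,scc[5]=?,scc[6]=?,scc[7]=?)
step 3: low=(low[0]=0,low[1]=1,low[2]=2,low[3]=3,low[4]=?,low[5]=?,low[6]=?,low[7]=?); scc=(scc[0]=0,scc[1]=1,scc[2]=?,scc[3]=2,scc[4]=?,scc[5]=?,scc[6]=?,scc[7]=?)
step 4: low=(low[0]=0,low[1]=1,low[2]=2,low[3]=3,low[4]=?,low[5]=?,low[6]=?,low[7]=?); scc=(scc[0]=0,scc[1]=1,scc[2]=3,scc[3]=2,scc[4]=?,scc[5]=?,scc[6]=?,scc[7]=?)
step 5: low=(low[0]=0,low[1]=1,low[2]=2,low[3]=3,low[4]=4,low[5]=?,low[6]=?,low[7]=?); scc=(scc[0]=0,scc[1]=1,scc[2]=3,scc[3]=2,scc[4]=4,scc[5]=?,scc[6]=?,scc[7]=?)
step 6: low=(low[0]=0,low[1]=1,low[2]=2,low[3]=3,low[4]=4,low[5]=5,low[6]=6,low[7]=5); scc=(scc[0]=0,scc[1]=1,scc[2]=3,scc[3]=2,scc[4]=4,scc[5]=?,scc[6]=?,scc[7]=?)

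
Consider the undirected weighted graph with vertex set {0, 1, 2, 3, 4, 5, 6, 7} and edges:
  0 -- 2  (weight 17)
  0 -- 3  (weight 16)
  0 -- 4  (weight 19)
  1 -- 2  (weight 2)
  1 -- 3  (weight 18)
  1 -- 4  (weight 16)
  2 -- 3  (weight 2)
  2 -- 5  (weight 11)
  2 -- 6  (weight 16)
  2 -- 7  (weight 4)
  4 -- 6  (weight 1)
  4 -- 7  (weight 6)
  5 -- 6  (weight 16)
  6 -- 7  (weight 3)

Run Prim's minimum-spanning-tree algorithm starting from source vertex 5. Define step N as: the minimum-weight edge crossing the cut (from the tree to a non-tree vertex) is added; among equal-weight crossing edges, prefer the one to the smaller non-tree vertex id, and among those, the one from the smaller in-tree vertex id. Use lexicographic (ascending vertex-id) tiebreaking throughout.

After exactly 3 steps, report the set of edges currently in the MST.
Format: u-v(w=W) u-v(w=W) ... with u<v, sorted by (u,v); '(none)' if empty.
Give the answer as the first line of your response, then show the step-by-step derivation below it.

1-2(w=2) 2-3(w=2) 2-5(w=11)

step 1: add edge 2-5 (w=11); MST = {2-5(w=11)}
step 2: add edge 1-2 (w=2); MST = {1-2(w=2) 2-5(w=11)}
step 3: add edge 2-3 (w=2); MST = {1-2(w=2) 2-3(w=2) 2-5(w=11)}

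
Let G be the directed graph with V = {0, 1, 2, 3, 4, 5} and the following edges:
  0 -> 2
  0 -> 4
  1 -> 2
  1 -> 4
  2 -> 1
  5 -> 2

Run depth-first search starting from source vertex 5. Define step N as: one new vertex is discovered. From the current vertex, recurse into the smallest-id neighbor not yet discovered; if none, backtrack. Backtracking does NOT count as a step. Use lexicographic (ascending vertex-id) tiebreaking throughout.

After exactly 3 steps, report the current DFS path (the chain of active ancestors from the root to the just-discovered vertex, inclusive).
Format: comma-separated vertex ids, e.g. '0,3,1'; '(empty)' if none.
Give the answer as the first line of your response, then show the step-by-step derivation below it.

5,2,1

step 1: discover 5; path=5; order=5
step 2: discover 2; path=5>2; order=5,2
step 3: discover 1; path=5>2>1; order=5,2,1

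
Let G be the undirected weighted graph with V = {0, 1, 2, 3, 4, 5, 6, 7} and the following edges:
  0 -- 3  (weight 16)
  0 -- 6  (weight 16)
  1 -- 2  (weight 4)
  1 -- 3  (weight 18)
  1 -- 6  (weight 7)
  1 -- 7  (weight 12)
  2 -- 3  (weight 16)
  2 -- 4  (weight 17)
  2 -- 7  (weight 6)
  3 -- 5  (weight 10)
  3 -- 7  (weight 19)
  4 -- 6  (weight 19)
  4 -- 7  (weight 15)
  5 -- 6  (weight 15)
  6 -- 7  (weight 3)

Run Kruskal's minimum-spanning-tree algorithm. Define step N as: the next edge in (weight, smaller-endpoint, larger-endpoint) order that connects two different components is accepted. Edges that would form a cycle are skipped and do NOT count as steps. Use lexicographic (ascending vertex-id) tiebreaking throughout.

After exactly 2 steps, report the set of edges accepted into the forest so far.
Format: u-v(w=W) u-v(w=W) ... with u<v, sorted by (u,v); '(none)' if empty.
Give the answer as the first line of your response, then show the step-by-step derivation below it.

1-2(w=4) 6-7(w=3)

step 1: add edge 6-7 (w=3); MST = {6-7(w=3)}
step 2: add edge 1-2 (w=4); MST = {1-2(w=4) 6-7(w=3)}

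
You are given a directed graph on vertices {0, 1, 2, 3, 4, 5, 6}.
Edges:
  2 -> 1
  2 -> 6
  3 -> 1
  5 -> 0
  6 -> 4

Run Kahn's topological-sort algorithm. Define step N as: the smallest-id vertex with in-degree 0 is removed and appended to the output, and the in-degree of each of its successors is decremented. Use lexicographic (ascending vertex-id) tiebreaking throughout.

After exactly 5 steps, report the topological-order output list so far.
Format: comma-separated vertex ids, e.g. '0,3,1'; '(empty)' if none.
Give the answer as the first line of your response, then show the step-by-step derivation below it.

2,3,1,5,0

step 1: output 2; order=[2]; indeg=(1,1,0,0,1,0,0)
step 2: output 3; order=[2,3]; indeg=(1,0,0,0,1,0,0)
step 3: output 1; order=[2,3,1]; indeg=(1,0,0,0,1,0,0)
step 4: output 5; order=[2,3,1,5]; indeg=(0,0,0,0,1,0,0)
step 5: output 0; order=[2,3,1,5,0]; indeg=(0,0,0,0,1,0,0)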